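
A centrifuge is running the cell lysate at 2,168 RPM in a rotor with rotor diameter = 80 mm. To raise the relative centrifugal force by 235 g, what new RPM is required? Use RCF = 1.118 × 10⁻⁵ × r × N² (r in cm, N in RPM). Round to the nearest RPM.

r = 80 mm / 2 = 40 mm = 4 cm
Current RCF = 1.118 × 10⁻⁵ × 4 × (2168)² = 1.118 × 10⁻⁵ × 4 × 4,700,224 ≈ 210.2 × g
Target RCF = 210.2 + 235 = 445.2 × g
N² = 445.2 / (4.472 × 10⁻⁵) = 9,955,277
N ≈ √9,955,277 ≈ 3,155.2

N₂ ≈ 3155 RPM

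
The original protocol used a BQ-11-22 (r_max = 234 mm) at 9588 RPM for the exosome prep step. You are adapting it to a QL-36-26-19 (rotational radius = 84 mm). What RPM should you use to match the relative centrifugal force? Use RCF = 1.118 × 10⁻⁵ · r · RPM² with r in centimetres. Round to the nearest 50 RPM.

≈ 16000 RPM

Original rotor: r = 234 mm = 23.4 cm
RCF = 1.118 × 10⁻⁵ × r × N²
RCF_original = 1.118 × 10⁻⁵ × 23.4 × (9588)² = 1.118 × 10⁻⁵ × 23.4 × 91,929,744 ≈ 24,049.9 × g
Your rotor: r = 84 mm = 8.4 cm
24,049.9 = 1.118 × 10⁻⁵ × 8.4 × N²
N² = 24,049.9 / (9.3912 × 10⁻⁵) = 256,089,744
N ≈ √256,089,744 ≈ 16,002.8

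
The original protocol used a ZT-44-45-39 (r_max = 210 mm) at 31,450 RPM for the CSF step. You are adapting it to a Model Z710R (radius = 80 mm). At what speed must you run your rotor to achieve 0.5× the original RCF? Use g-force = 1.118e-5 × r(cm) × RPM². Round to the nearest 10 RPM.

36030 RPM

Original rotor: r = 210 mm = 21.0 cm
RCF = 1.118 × 10⁻⁵ × r × N²
RCF_original = 1.118 × 10⁻⁵ × 21 × (31450)² = 1.118 × 10⁻⁵ × 21 × 989,102,500 ≈ 232,221.5 × g
Target RCF = 0.5 × 232,221.5 ≈ 116,110.8 × g
Your rotor: r = 80 mm = 8.0 cm
116,110.8 = 1.118 × 10⁻⁵ × 8 × N²
N² = 116,110.8 / (8.944 × 10⁻⁵) = 1,298,197,674
N ≈ √1,298,197,674 ≈ 36,030.5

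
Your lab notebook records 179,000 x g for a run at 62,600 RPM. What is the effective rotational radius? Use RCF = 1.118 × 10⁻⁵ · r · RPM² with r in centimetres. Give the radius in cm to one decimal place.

4.1 cm

RCF = 1.118 × 10⁻⁵ × r × N²
179000 = 1.118 × 10⁻⁵ × r × (62600)²
r = 179000 / (1.118 × 10⁻⁵ × 3,918,760,000) = 179000 / 43811.74 ≈ 4.086 cm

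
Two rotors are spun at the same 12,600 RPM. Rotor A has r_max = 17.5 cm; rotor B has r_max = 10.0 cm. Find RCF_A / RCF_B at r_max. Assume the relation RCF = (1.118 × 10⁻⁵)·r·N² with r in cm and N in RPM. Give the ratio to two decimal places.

At fixed N, RCF ∝ r, so RCF_A/RCF_B = r_A/r_B = 17.5 / 10.0 = 1.7500.

1.75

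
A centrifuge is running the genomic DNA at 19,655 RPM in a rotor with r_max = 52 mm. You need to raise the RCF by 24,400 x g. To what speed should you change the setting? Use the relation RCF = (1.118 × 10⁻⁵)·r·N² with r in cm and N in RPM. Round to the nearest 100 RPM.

r = 52 mm = 5.2 cm
Current RCF = 1.118 × 10⁻⁵ × 5.2 × (19655)² = 1.118 × 10⁻⁵ × 5.2 × 386,319,025 ≈ 22,459 × g
Target RCF = 22,459 + 24,400 = 46,859 × g
N² = 46,859 / (5.8136 × 10⁻⁵) = 806,023,806
N ≈ √806,023,806 ≈ 28,390.6

28400 RPM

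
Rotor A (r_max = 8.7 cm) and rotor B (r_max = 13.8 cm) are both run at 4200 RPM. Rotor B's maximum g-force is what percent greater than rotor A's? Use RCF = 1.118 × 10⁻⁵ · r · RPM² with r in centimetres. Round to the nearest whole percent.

59%

At equal RPM, RCF scales linearly with r: ratio = 13.8 / 8.7 = 1.5862.
So rotor B delivers 58.6% more g-force.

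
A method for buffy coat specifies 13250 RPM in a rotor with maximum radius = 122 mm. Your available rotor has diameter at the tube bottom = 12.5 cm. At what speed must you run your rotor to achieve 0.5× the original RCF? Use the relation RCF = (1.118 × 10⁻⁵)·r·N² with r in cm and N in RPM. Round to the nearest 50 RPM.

Original rotor: r = 122 mm = 12.2 cm
RCF = 1.118 × 10⁻⁵ × r × N²
RCF_original = 1.118 × 10⁻⁵ × 12.2 × (13250)² = 1.118 × 10⁻⁵ × 12.2 × 175,562,500 ≈ 23,946 × g
Target RCF = 0.5 × 23,946 ≈ 11,973 × g
Your rotor: r = 12.5 / 2 = 6.25 cm
11,973 = 1.118 × 10⁻⁵ × 6.25 × N²
N² = 11,973 / (6.9875 × 10⁻⁵) = 171,348,837
N ≈ √171,348,837 ≈ 13,090.0

13100 RPM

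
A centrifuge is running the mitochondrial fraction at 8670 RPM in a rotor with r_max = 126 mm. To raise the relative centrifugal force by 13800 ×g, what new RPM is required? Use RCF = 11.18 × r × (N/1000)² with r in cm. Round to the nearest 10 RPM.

13160 RPM

r = 126 mm = 12.6 cm
Current RCF = 11.18 × 12.6 × (8.67)² = 11.18 × 12.6 × 75.1689 ≈ 10,588.9 × g
Target RCF = 10,588.9 + 13,800 = 24,388.9 × g
(N/1000)² = 24,388.9 / 140.868 = 173.133
N = 1000 × √173.133 ≈ 13,158.0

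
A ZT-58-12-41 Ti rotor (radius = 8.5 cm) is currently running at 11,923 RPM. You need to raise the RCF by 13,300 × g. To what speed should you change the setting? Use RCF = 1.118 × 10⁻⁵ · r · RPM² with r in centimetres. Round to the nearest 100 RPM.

Current RCF = 1.118 × 10⁻⁵ × 8.5 × (11923)² = 1.118 × 10⁻⁵ × 8.5 × 142,157,929 ≈ 13,509.3 × g
Target RCF = 13,509.3 + 13,300 = 26,809.3 × g
N² = 26,809.3 / (9.503 × 10⁻⁵) = 282,114,069
N ≈ √282,114,069 ≈ 16,796.3

16800 RPM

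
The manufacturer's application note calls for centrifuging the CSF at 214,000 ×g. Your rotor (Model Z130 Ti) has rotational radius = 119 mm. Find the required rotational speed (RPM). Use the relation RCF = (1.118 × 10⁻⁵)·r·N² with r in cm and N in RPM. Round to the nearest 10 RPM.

40110 RPM

r = 119 mm = 11.9 cm
214,000 = 1.118 × 10⁻⁵ × 11.9 × N²
N² = 214,000 / (13.3042 × 10⁻⁵) = 1,608,514,604
N ≈ √1,608,514,604 ≈ 40,106.3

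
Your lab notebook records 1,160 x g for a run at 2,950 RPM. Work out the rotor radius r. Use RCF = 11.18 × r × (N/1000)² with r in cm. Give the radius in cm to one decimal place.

1160 = 11.18 × r × (2.95)²
r = 1160 / (11.18 × 8.7025) = 1160 / 97.29395 ≈ 11.923 cm

r ≈ 11.9 cm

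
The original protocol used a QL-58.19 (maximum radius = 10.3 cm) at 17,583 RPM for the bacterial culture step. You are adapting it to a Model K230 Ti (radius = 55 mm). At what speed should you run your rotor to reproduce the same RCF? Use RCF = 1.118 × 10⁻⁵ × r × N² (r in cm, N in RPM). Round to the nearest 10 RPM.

RCF = 1.118 × 10⁻⁵ × r × N²
RCF_original = 1.118 × 10⁻⁵ × 10.3 × (17583)² = 1.118 × 10⁻⁵ × 10.3 × 309,161,889 ≈ 35,601.2 × g
Your rotor: r = 55 mm = 5.5 cm
35,601.2 = 1.118 × 10⁻⁵ × 5.5 × N²
N² = 35,601.2 / (6.149 × 10⁻⁵) = 578,975,443
N ≈ √578,975,443 ≈ 24,061.9

24060 RPM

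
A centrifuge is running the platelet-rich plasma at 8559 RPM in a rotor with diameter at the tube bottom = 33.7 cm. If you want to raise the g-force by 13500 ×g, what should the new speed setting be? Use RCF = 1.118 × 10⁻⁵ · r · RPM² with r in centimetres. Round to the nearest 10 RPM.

N₂ ≈ 12040 RPM

r = 33.7 / 2 = 16.85 cm
Current RCF = 1.118 × 10⁻⁵ × 16.85 × (8559)² = 1.118 × 10⁻⁵ × 16.85 × 73,256,481 ≈ 13,800.3 × g
Target RCF = 13,800.3 + 13,500 = 27,300.3 × g
N² = 27,300.3 / (18.8383 × 10⁻⁵) = 144,919,128
N ≈ √144,919,128 ≈ 12,038.2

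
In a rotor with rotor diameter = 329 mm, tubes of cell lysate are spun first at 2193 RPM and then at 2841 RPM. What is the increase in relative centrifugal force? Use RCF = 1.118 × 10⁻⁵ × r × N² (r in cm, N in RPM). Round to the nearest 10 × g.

r = 329 mm / 2 = 164.5 mm = 16.45 cm
RCF₁ = 1.118 × 10⁻⁵ × 16.45 × (2193)² = 1.118 × 10⁻⁵ × 16.45 × 4,809,249 ≈ 884.5 × g
RCF₂ = 1.118 × 10⁻⁵ × 16.45 × (2841)² = 1.118 × 10⁻⁵ × 16.45 × 8,071,281 ≈ 1,484.4 × g
Increase = 1,484.4 − 884.5 = 599.9

≈ 600 x g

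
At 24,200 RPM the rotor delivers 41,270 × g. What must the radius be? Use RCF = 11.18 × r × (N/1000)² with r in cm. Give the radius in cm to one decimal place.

6.3 cm

41270 = 11.18 × r × (24.2)²
r = 41270 / (11.18 × 585.64) = 41270 / 6547.455 ≈ 6.303 cm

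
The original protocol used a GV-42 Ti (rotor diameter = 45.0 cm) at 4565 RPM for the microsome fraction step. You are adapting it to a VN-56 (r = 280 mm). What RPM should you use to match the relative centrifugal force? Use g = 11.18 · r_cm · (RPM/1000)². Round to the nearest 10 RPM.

4090 RPM

Original rotor: r = 45.0 / 2 = 22.5 cm
RCF = 11.18 × r × (N/1000)²
RCF_original = 11.18 × 22.5 × (4.565)² = 11.18 × 22.5 × 20.839225 ≈ 5,242.1 × g
Your rotor: r = 280 mm = 28.0 cm
5,242.1 = 11.18 × 28 × (N/1000)²
(N/1000)² = 5,242.1 / 313.04 = 16.74578
N = 1000 × √16.74578 ≈ 4,092.2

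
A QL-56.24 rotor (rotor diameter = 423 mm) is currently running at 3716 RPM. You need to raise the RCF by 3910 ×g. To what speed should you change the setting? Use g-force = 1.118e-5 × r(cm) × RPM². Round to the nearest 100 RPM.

r = 423 mm / 2 = 211.5 mm = 21.15 cm
Current RCF = 1.118 × 10⁻⁵ × 21.15 × (3716)² = 1.118 × 10⁻⁵ × 21.15 × 13,808,656 ≈ 3,265.2 × g
Target RCF = 3,265.2 + 3,910 = 7,175.2 × g
N² = 7,175.2 / (23.6457 × 10⁻⁵) = 30,344,629
N ≈ √30,344,629 ≈ 5,508.6

5500 RPM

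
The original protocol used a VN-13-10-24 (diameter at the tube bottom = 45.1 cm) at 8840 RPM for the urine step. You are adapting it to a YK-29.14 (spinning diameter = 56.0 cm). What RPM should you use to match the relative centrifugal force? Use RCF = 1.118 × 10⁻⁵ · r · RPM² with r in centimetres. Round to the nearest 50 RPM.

Original rotor: r = 45.1 / 2 = 22.55 cm
RCF_original = 1.118 × 10⁻⁵ × 22.55 × (8840)² = 1.118 × 10⁻⁵ × 22.55 × 78,145,600 ≈ 19,701.2 × g
Your rotor: r = 56.0 / 2 = 28 cm
19,701.2 = 1.118 × 10⁻⁵ × 28 × N²
N² = 19,701.2 / (31.304 × 10⁻⁵) = 62,935,088
N ≈ √62,935,088 ≈ 7,933.2

≈ 7950 RPM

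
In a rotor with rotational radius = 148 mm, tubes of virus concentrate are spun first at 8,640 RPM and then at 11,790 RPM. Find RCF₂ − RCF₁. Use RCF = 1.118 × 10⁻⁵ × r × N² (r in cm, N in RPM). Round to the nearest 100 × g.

r = 148 mm = 14.8 cm
RCF₁ = 1.118 × 10⁻⁵ × 14.8 × (8640)² = 1.118 × 10⁻⁵ × 14.8 × 74,649,600 ≈ 12,351.8 × g
RCF₂ = 1.118 × 10⁻⁵ × 14.8 × (11790)² = 1.118 × 10⁻⁵ × 14.8 × 139,004,100 ≈ 23,000.2 × g
Increase = 23,000.2 − 12,351.8 = 10,648.4

10600 ×g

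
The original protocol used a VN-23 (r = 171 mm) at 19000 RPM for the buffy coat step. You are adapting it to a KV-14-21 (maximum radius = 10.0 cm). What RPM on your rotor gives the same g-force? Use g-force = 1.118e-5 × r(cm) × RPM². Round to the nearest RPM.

24846 RPM

Original rotor: r = 171 mm = 17.1 cm
RCF = 1.118 × 10⁻⁵ × r × N²
RCF_original = 1.118 × 10⁻⁵ × 17.1 × (19000)² = 1.118 × 10⁻⁵ × 17.1 × 361,000,000 ≈ 69,015.3 × g
69,015.3 = 1.118 × 10⁻⁵ × 10 × N²
N² = 69,015.3 / (11.18 × 10⁻⁵) = 617,310,376
N ≈ √617,310,376 ≈ 24,845.7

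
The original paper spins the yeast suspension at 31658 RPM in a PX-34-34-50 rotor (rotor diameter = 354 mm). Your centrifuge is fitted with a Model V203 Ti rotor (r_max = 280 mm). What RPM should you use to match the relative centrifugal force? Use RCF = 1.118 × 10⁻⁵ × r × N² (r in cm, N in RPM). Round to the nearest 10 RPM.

25170 RPM

Original rotor: r = 354 mm / 2 = 177 mm = 17.7 cm
RCF = 1.118 × 10⁻⁵ × r × N²
RCF_original = 1.118 × 10⁻⁵ × 17.7 × (31658)² = 1.118 × 10⁻⁵ × 17.7 × 1,002,228,964 ≈ 198,327.1 × g
Your rotor: r = 280 mm = 28.0 cm
198,327.1 = 1.118 × 10⁻⁵ × 28 × N²
N² = 198,327.1 / (31.304 × 10⁻⁵) = 633,551,942
N ≈ √633,551,942 ≈ 25,170.5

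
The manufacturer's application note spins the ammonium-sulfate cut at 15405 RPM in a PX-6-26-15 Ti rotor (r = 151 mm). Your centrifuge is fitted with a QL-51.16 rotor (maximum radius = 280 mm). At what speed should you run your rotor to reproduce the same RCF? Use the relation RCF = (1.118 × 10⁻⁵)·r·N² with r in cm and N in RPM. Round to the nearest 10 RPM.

Original rotor: r = 151 mm = 15.1 cm
RCF = 1.118 × 10⁻⁵ × r × N²
RCF_original = 1.118 × 10⁻⁵ × 15.1 × (15405)² = 1.118 × 10⁻⁵ × 15.1 × 237,314,025 ≈ 40,062.9 × g
Your rotor: r = 280 mm = 28.0 cm
40,062.9 = 1.118 × 10⁻⁵ × 28 × N²
N² = 40,062.9 / (31.304 × 10⁻⁵) = 127,980,130
N ≈ √127,980,130 ≈ 11,312.8

11310 RPM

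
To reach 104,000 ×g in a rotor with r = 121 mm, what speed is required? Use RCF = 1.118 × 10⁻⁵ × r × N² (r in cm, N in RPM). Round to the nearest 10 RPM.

r = 121 mm = 12.1 cm
104,000 = 1.118 × 10⁻⁵ × 12.1 × N²
N² = 104,000 / (13.5278 × 10⁻⁵) = 768,787,238
N ≈ √768,787,238 ≈ 27,727.0

N ≈ 27730 RPM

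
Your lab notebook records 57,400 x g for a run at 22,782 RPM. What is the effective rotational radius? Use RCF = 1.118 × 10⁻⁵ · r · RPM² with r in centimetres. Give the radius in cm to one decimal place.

≈ 9.9 cm

RCF = 1.118 × 10⁻⁵ × r × N²
57400 = 1.118 × 10⁻⁵ × r × (22782)²
r = 57400 / (1.118 × 10⁻⁵ × 519,019,524) = 57400 / 5802.638 ≈ 9.892 cm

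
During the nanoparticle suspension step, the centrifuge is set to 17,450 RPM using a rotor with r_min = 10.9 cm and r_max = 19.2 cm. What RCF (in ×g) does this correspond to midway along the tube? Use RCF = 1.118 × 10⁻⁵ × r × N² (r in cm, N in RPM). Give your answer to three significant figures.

51200 ×g

r_avg = (10.9 + 19.2) / 2 = 15.05 cm
RCF = 1.118 × 10⁻⁵ × 15.05 × (17450)² = 1.118 × 10⁻⁵ × 15.05 × 304,502,500 ≈ 51,235.3 × g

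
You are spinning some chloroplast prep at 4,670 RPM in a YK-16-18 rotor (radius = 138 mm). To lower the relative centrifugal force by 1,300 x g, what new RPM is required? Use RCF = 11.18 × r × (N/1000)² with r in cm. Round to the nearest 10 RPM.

r = 138 mm = 13.8 cm
Current RCF = 11.18 × 13.8 × (4.67)² = 11.18 × 13.8 × 21.8089 ≈ 3,364.8 × g
Target RCF = 3,364.8 − 1,300 = 2,064.8 × g
(N/1000)² = 2,064.8 / 154.284 = 13.38311
N = 1000 × √13.38311 ≈ 3,658.3

N₂ ≈ 3660 RPM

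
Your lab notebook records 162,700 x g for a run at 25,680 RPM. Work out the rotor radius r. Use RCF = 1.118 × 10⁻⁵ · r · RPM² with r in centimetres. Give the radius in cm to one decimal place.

162700 = 1.118 × 10⁻⁵ × r × (25680)²
r = 162700 / (1.118 × 10⁻⁵ × 659,462,400) = 162700 / 7372.79 ≈ 22.068 cm

≈ 22.1 cm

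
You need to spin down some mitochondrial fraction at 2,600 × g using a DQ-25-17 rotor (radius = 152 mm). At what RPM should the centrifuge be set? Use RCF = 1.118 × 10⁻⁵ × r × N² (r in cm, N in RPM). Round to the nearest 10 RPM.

≈ 3910 RPM

r = 152 mm = 15.2 cm
2,600 = 1.118 × 10⁻⁵ × 15.2 × N²
N² = 2,600 / (16.9936 × 10⁻⁵) = 15,299,878
N ≈ √15,299,878 ≈ 3,911.5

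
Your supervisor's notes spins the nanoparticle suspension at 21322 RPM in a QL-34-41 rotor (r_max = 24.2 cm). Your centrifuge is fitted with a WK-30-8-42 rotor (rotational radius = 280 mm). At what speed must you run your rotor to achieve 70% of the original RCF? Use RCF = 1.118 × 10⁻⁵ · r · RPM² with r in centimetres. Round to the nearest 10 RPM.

16580 RPM

RCF = 1.118 × 10⁻⁵ × r × N²
RCF_original = 1.118 × 10⁻⁵ × 24.2 × (21322)² = 1.118 × 10⁻⁵ × 24.2 × 454,627,684 ≈ 123,002.2 × g
Target RCF = 0.7 × 123,002.2 ≈ 86,101.5 × g
Your rotor: r = 280 mm = 28.0 cm
86,101.5 = 1.118 × 10⁻⁵ × 28 × N²
N² = 86,101.5 / (31.304 × 10⁻⁵) = 275,049,514
N ≈ √275,049,514 ≈ 16,584.6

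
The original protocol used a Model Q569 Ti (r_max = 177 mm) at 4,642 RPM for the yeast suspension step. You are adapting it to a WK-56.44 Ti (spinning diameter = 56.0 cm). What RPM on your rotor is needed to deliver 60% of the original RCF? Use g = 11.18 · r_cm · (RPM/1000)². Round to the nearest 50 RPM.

2850 RPM

Original rotor: r = 177 mm = 17.7 cm
RCF_original = 11.18 × 17.7 × (4.642)² = 11.18 × 17.7 × 21.548164 ≈ 4,264.1 × g
Target RCF = 0.6 × 4,264.1 ≈ 2,558.5 × g
Your rotor: r = 56.0 / 2 = 28 cm
2,558.5 = 11.18 × 28 × (N/1000)²
(N/1000)² = 2,558.5 / 313.04 = 8.173077
N = 1000 × √8.173077 ≈ 2,858.9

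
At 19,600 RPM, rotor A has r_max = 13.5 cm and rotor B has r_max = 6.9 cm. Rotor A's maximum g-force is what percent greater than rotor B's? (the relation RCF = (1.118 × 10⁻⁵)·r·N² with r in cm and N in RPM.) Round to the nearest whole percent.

At equal RPM, RCF scales linearly with r: ratio = 13.5 / 6.9 = 1.9565.
So rotor A delivers 95.7% more g-force.

96%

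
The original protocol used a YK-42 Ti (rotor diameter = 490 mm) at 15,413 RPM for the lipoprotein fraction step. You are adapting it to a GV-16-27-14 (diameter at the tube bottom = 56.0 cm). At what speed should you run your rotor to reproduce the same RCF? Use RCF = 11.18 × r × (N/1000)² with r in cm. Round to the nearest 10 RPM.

14420 RPM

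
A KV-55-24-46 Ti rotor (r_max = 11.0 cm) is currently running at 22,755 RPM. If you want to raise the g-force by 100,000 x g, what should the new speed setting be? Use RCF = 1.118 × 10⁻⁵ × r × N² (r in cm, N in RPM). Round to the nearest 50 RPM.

Current RCF = 1.118 × 10⁻⁵ × 11 × (22755)² = 1.118 × 10⁻⁵ × 11 × 517,790,025 ≈ 63,677.8 × g
Target RCF = 63,677.8 + 100,000 = 163,677.8 × g
N² = 163,677.8 / (12.298 × 10⁻⁵) = 1,330,930,233
N ≈ √1,330,930,233 ≈ 36,481.9

36500 RPM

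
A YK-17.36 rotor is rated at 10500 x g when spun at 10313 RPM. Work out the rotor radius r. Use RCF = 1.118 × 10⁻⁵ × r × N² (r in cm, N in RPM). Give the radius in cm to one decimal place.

10500 = 1.118 × 10⁻⁵ × r × (10313)²
r = 10500 / (1.118 × 10⁻⁵ × 106,357,969) = 10500 / 1189.082 ≈ 8.830 cm

r ≈ 8.8 cm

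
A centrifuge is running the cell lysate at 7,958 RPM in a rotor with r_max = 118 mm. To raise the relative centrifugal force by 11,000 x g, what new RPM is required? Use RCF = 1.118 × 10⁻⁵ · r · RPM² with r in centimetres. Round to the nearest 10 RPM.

N₂ ≈ 12110 RPM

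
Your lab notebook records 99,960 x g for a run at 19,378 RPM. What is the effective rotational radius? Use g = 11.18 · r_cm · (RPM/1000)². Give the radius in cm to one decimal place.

r ≈ 23.8 cm

RCF = 11.18 × r × (N/1000)²
99960 = 11.18 × r × (19.378)²
r = 99960 / (11.18 × 375.506884) = 99960 / 4198.167 ≈ 23.810 cm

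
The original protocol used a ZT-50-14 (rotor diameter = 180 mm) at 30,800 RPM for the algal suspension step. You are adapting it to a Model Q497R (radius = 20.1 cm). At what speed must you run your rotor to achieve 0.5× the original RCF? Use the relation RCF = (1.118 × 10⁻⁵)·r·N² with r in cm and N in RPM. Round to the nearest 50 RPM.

14550 RPM

Original rotor: r = 180 mm / 2 = 90 mm = 9 cm
RCF_original = 1.118 × 10⁻⁵ × 9 × (30800)² = 1.118 × 10⁻⁵ × 9 × 948,640,000 ≈ 95,452.2 × g
Target RCF = 0.5 × 95,452.2 ≈ 47,726.1 × g
47,726.1 = 1.118 × 10⁻⁵ × 20.1 × N²
N² = 47,726.1 / (22.4718 × 10⁻⁵) = 212,382,186
N ≈ √212,382,186 ≈ 14,573.3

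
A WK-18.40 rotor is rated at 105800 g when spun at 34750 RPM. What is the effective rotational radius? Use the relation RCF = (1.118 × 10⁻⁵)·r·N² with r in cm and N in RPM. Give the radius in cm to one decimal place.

RCF = 1.118 × 10⁻⁵ × r × N²
105800 = 1.118 × 10⁻⁵ × r × (34750)²
r = 105800 / (1.118 × 10⁻⁵ × 1,207,562,500) = 105800 / 13500.55 ≈ 7.837 cm

7.8 cm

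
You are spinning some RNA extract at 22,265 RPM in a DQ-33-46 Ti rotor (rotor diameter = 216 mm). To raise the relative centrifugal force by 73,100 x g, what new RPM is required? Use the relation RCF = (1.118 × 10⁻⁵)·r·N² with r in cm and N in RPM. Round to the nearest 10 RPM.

≈ 33180 RPM

r = 216 mm / 2 = 108 mm = 10.8 cm
Current RCF = 1.118 × 10⁻⁵ × 10.8 × (22265)² = 1.118 × 10⁻⁵ × 10.8 × 495,730,225 ≈ 59,856.5 × g
Target RCF = 59,856.5 + 73,100 = 132,956.5 × g
N² = 132,956.5 / (12.0744 × 10⁻⁵) = 1,101,143,742
N ≈ √1,101,143,742 ≈ 33,183.5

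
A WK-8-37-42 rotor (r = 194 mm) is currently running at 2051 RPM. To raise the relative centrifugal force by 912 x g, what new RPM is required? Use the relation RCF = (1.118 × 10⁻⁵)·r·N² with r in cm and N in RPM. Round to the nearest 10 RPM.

r = 194 mm = 19.4 cm
Current RCF = 1.118 × 10⁻⁵ × 19.4 × (2051)² = 1.118 × 10⁻⁵ × 19.4 × 4,206,601 ≈ 912.4 × g
Target RCF = 912.4 + 912 = 1,824.4 × g
N² = 1,824.4 / (21.6892 × 10⁻⁵) = 8,411,560
N ≈ √8,411,560 ≈ 2,900.3

N₂ ≈ 2900 RPM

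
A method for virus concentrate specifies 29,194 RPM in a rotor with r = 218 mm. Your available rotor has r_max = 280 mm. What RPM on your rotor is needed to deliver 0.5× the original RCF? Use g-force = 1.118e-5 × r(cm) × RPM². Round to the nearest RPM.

18215 RPM

Original rotor: r = 218 mm = 21.8 cm
RCF_original = 1.118 × 10⁻⁵ × 21.8 × (29194)² = 1.118 × 10⁻⁵ × 21.8 × 852,289,636 ≈ 207,723.4 × g
Target RCF = 0.5 × 207,723.4 ≈ 103,861.7 × g
Your rotor: r = 280 mm = 28.0 cm
103,861.7 = 1.118 × 10⁻⁵ × 28 × N²
N² = 103,861.7 / (31.304 × 10⁻⁵) = 331,784,117
N ≈ √331,784,117 ≈ 18,214.9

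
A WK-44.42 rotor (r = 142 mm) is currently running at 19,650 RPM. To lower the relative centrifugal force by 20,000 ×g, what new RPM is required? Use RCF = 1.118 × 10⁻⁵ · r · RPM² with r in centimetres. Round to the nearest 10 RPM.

r = 142 mm = 14.2 cm
Current RCF = 1.118 × 10⁻⁵ × 14.2 × (19650)² = 1.118 × 10⁻⁵ × 14.2 × 386,122,500 ≈ 61,299.3 × g
Target RCF = 61,299.3 − 20,000 = 41,299.3 × g
N² = 41,299.3 / (15.8756 × 10⁻⁵) = 260,143,239
N ≈ √260,143,239 ≈ 16,129.0

N₂ ≈ 16130 RPM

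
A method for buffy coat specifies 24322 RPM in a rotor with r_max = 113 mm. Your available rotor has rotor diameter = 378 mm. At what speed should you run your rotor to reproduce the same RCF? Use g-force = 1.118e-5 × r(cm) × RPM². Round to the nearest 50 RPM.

Original rotor: r = 113 mm = 11.3 cm
RCF_original = 1.118 × 10⁻⁵ × 11.3 × (24322)² = 1.118 × 10⁻⁵ × 11.3 × 591,559,684 ≈ 74,734.1 × g
Your rotor: r = 378 mm / 2 = 189 mm = 18.9 cm
74,734.1 = 1.118 × 10⁻⁵ × 18.9 × N²
N² = 74,734.1 / (21.1302 × 10⁻⁵) = 353,683,827
N ≈ √353,683,827 ≈ 18,806.5

18800 RPM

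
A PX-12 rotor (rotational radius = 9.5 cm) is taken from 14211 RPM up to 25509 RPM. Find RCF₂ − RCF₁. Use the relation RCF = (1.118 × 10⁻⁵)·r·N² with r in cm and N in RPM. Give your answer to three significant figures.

47700 × g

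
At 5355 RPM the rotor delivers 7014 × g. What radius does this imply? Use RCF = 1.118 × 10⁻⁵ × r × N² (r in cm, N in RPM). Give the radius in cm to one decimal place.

RCF = 1.118 × 10⁻⁵ × r × N²
7014 = 1.118 × 10⁻⁵ × r × (5355)²
r = 7014 / (1.118 × 10⁻⁵ × 28,676,025) = 7014 / 320.598 ≈ 21.878 cm

21.9 cm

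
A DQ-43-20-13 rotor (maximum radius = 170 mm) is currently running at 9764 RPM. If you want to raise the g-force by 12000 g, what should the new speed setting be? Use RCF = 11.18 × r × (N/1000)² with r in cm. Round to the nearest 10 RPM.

r = 170 mm = 17.0 cm
Current RCF = 11.18 × 17 × (9.764)² = 11.18 × 17 × 95.335696 ≈ 18,119.5 × g
Target RCF = 18,119.5 + 12,000 = 30,119.5 × g
(N/1000)² = 30,119.5 / 190.06 = 158.4736
N = 1000 × √158.4736 ≈ 12,588.6

N₂ ≈ 12590 RPM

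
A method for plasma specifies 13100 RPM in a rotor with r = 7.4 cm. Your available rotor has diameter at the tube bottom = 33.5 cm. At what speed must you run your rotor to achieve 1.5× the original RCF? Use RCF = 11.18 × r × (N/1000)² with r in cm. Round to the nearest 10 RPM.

RCF = 11.18 × r × (N/1000)²
RCF_original = 11.18 × 7.4 × (13.1)² = 11.18 × 7.4 × 171.61 ≈ 14,197.6 × g
Target RCF = 1.5 × 14,197.6 ≈ 21,296.4 × g
Your rotor: r = 33.5 / 2 = 16.75 cm
21,296.4 = 11.18 × 16.75 × (N/1000)²
(N/1000)² = 21,296.4 / 187.265 = 113.7233
N = 1000 × √113.7233 ≈ 10,664.1

≈ 10660 RPM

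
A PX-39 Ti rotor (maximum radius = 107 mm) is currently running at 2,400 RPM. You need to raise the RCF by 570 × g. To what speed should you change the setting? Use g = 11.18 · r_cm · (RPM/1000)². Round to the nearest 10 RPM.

r = 107 mm = 10.7 cm
Current RCF = 11.18 × 10.7 × (2.4)² = 11.18 × 10.7 × 5.76 ≈ 689 × g
Target RCF = 689 + 570 = 1,259 × g
(N/1000)² = 1,259 / 119.626 = 10.52447
N = 1000 × √10.52447 ≈ 3,244.1

≈ 3240 RPM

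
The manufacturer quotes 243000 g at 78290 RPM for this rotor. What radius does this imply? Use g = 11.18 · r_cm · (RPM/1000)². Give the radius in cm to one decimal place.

r ≈ 3.5 cm

RCF = 11.18 × r × (N/1000)²
243000 = 11.18 × r × (78.29)²
r = 243000 / (11.18 × 6129.3241) = 243000 / 68525.84 ≈ 3.546 cm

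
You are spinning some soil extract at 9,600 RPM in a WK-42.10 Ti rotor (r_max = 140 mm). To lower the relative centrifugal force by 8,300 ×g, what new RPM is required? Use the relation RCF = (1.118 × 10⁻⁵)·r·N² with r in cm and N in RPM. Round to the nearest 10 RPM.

N₂ ≈ 6260 RPM

r = 140 mm = 14.0 cm
Current RCF = 1.118 × 10⁻⁵ × 14 × (9600)² = 1.118 × 10⁻⁵ × 14 × 92,160,000 ≈ 14,424.9 × g
Target RCF = 14,424.9 − 8,300 = 6,124.9 × g
N² = 6,124.9 / (15.652 × 10⁻⁵) = 39,131,740
N ≈ √39,131,740 ≈ 6,255.5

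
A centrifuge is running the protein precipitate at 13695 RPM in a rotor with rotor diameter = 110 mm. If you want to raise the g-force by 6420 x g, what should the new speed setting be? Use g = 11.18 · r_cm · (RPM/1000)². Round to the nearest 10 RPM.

r = 110 mm / 2 = 55 mm = 5.5 cm
Current RCF = 11.18 × 5.5 × (13.695)² = 11.18 × 5.5 × 187.553025 ≈ 11,532.6 × g
Target RCF = 11,532.6 + 6,420 = 17,952.6 × g
(N/1000)² = 17,952.6 / 61.49 = 291.9597
N = 1000 × √291.9597 ≈ 17,086.8

≈ 17090 RPM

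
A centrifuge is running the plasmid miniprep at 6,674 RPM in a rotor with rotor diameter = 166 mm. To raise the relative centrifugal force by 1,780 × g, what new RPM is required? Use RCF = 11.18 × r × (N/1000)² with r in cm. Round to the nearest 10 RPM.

≈ 7980 RPM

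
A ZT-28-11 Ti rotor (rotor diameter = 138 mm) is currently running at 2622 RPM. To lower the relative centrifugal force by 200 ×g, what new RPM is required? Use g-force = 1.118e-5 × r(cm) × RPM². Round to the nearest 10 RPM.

≈ 2070 RPM

r = 138 mm / 2 = 69 mm = 6.9 cm
Current RCF = 1.118 × 10⁻⁵ × 6.9 × (2622)² = 1.118 × 10⁻⁵ × 6.9 × 6,874,884 ≈ 530.3 × g
Target RCF = 530.3 − 200 = 330.3 × g
N² = 330.3 / (7.7142 × 10⁻⁵) = 4,281,714
N ≈ √4,281,714 ≈ 2,069.2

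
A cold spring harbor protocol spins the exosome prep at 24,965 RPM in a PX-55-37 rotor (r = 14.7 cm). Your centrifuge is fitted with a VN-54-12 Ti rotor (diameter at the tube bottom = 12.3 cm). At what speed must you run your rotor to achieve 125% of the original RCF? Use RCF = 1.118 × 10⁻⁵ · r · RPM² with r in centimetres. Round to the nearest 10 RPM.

≈ 43150 RPM

RCF_original = 1.118 × 10⁻⁵ × 14.7 × (24965)² = 1.118 × 10⁻⁵ × 14.7 × 623,251,225 ≈ 102,428.8 × g
Target RCF = 1.25 × 102,428.8 ≈ 128,036 × g
Your rotor: r = 12.3 / 2 = 6.15 cm
128,036 = 1.118 × 10⁻⁵ × 6.15 × N²
N² = 128,036 / (6.8757 × 10⁻⁵) = 1,862,152,217
N ≈ √1,862,152,217 ≈ 43,152.7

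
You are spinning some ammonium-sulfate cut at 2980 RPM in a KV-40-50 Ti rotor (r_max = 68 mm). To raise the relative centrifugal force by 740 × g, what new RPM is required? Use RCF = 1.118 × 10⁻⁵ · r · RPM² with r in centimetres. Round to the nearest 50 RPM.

r = 68 mm = 6.8 cm
Current RCF = 1.118 × 10⁻⁵ × 6.8 × (2980)² = 1.118 × 10⁻⁵ × 6.8 × 8,880,400 ≈ 675.1 × g
Target RCF = 675.1 + 740 = 1,415.1 × g
N² = 1,415.1 / (7.6024 × 10⁻⁵) = 18,613,859
N ≈ √18,613,859 ≈ 4,314.4

≈ 4300 RPM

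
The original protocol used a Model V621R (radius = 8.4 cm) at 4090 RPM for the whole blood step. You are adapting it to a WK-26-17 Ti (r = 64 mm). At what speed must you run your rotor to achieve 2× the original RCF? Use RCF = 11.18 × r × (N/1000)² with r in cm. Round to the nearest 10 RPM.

6630 RPM

RCF = 11.18 × r × (N/1000)²
RCF_original = 11.18 × 8.4 × (4.09)² = 11.18 × 8.4 × 16.7281 ≈ 1,571 × g
Target RCF = 2 × 1,571 ≈ 3,142 × g
Your rotor: r = 64 mm = 6.4 cm
3,142 = 11.18 × 6.4 × (N/1000)²
(N/1000)² = 3,142 / 71.552 = 43.91212
N = 1000 × √43.91212 ≈ 6,626.6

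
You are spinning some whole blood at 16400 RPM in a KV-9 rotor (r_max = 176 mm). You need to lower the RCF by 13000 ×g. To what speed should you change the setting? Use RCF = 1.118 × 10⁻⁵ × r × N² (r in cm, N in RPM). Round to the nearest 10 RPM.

N₂ ≈ 14240 RPM

r = 176 mm = 17.6 cm
Current RCF = 1.118 × 10⁻⁵ × 17.6 × (16400)² = 1.118 × 10⁻⁵ × 17.6 × 268,960,000 ≈ 52,922.7 × g
Target RCF = 52,922.7 − 13,000 = 39,922.7 × g
N² = 39,922.7 / (19.6768 × 10⁻⁵) = 202,892,239
N ≈ √202,892,239 ≈ 14,244.0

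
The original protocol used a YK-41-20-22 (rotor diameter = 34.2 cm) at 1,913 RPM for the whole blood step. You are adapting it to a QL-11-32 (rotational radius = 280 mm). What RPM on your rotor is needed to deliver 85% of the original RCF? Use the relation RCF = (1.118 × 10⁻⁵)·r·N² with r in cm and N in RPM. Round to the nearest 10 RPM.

Original rotor: r = 34.2 / 2 = 17.1 cm
RCF = 1.118 × 10⁻⁵ × r × N²
RCF_original = 1.118 × 10⁻⁵ × 17.1 × (1913)² = 1.118 × 10⁻⁵ × 17.1 × 3,659,569 ≈ 699.6 × g
Target RCF = 0.85 × 699.6 ≈ 594.7 × g
Your rotor: r = 280 mm = 28.0 cm
594.7 = 1.118 × 10⁻⁵ × 28 × N²
N² = 594.7 / (31.304 × 10⁻⁵) = 1,899,757
N ≈ √1,899,757 ≈ 1,378.3

≈ 1380 RPM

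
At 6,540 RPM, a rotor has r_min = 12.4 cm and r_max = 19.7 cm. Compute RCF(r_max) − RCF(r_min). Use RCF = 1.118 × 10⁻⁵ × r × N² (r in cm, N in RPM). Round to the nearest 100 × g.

3500 ×g

RCF_max = 1.118 × 10⁻⁵ × 19.7 × (6540)² = 1.118 × 10⁻⁵ × 19.7 × 42,771,600 ≈ 9,420.3 × g
RCF_min = 1.118 × 10⁻⁵ × 12.4 × (6540)² = 1.118 × 10⁻⁵ × 12.4 × 42,771,600 ≈ 5,929.5 × g
ΔRCF = 9,420.3 − 5,929.5 = 3,490.8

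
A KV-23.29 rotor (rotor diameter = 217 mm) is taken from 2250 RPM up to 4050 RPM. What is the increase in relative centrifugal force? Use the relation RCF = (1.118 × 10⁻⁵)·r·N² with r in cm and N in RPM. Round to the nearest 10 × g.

≈ 1380 g

r = 217 mm / 2 = 108.5 mm = 10.85 cm
RCF₁ = 1.118 × 10⁻⁵ × 10.85 × (2250)² = 1.118 × 10⁻⁵ × 10.85 × 5,062,500 ≈ 614.1 × g
RCF₂ = 1.118 × 10⁻⁵ × 10.85 × (4050)² = 1.118 × 10⁻⁵ × 10.85 × 16,402,500 ≈ 1,989.7 × g
Increase = 1,989.7 − 614.1 = 1,375.6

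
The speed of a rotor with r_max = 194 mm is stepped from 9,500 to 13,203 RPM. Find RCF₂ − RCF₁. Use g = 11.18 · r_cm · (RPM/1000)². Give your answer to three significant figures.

r = 194 mm = 19.4 cm
RCF₁ = 11.18 × 19.4 × (9.5)² = 11.18 × 19.4 × 90.25 ≈ 19,574.5 × g
RCF₂ = 11.18 × 19.4 × (13.203)² = 11.18 × 19.4 × 174.319209 ≈ 37,808.4 × g
Increase = 37,808.4 − 19,574.5 = 18,233.9

18200 ×g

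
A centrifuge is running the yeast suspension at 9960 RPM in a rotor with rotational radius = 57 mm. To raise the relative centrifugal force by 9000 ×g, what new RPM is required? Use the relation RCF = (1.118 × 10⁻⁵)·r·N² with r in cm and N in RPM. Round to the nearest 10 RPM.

r = 57 mm = 5.7 cm
Current RCF = 1.118 × 10⁻⁵ × 5.7 × (9960)² = 1.118 × 10⁻⁵ × 5.7 × 99,201,600 ≈ 6,321.7 × g
Target RCF = 6,321.7 + 9,000 = 15,321.7 × g
N² = 15,321.7 / (6.3726 × 10⁻⁵) = 240,430,907
N ≈ √240,430,907 ≈ 15,505.8

N₂ ≈ 15510 RPM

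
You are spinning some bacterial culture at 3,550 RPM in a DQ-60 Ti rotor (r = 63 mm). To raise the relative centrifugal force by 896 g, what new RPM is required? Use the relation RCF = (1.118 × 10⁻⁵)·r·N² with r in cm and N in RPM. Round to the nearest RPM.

N₂ ≈ 5032 RPM

r = 63 mm = 6.3 cm
Current RCF = 1.118 × 10⁻⁵ × 6.3 × (3550)² = 1.118 × 10⁻⁵ × 6.3 × 12,602,500 ≈ 887.6 × g
Target RCF = 887.6 + 896 = 1,783.6 × g
N² = 1,783.6 / (7.0434 × 10⁻⁵) = 25,322,997
N ≈ √25,322,997 ≈ 5,032.2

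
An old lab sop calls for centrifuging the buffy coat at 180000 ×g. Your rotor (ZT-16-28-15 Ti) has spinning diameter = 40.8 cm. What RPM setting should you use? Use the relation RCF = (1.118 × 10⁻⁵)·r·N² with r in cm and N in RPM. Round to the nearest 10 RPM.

r = 40.8 / 2 = 20.4 cm
180,000 = 1.118 × 10⁻⁵ × 20.4 × N²
N² = 180,000 / (22.8072 × 10⁻⁵) = 789,224,455
N ≈ √789,224,455 ≈ 28,093.1

N ≈ 28090 RPM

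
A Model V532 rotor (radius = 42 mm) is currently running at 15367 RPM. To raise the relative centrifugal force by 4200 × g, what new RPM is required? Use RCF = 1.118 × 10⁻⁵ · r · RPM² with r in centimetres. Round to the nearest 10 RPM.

r = 42 mm = 4.2 cm
Current RCF = 1.118 × 10⁻⁵ × 4.2 × (15367)² = 1.118 × 10⁻⁵ × 4.2 × 236,144,689 ≈ 11,088.4 × g
Target RCF = 11,088.4 + 4,200 = 15,288.4 × g
N² = 15,288.4 / (4.6956 × 10⁻⁵) = 325,589,914
N ≈ √325,589,914 ≈ 18,044.1

N₂ ≈ 18040 RPM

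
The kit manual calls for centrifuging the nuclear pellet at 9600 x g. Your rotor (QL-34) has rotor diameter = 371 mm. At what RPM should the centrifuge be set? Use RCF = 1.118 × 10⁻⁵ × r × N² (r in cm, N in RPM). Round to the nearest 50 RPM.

r = 371 mm / 2 = 185.5 mm = 18.55 cm
RCF = 1.118 × 10⁻⁵ × r × N²
9,600 = 1.118 × 10⁻⁵ × 18.55 × N²
N² = 9,600 / (20.7389 × 10⁻⁵) = 46,289,823
N ≈ √46,289,823 ≈ 6,803.7

6800 RPM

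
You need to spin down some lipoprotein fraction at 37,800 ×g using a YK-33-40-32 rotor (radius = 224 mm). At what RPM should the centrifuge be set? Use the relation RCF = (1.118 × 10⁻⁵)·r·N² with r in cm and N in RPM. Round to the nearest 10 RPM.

N ≈ 12290 RPM

r = 224 mm = 22.4 cm
37,800 = 1.118 × 10⁻⁵ × 22.4 × N²
N² = 37,800 / (25.0432 × 10⁻⁵) = 150,939,177
N ≈ √150,939,177 ≈ 12,285.7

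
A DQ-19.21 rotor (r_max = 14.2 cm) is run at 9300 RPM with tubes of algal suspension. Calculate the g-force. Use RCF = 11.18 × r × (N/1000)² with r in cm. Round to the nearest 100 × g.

RCF = 11.18 × r × (N/1000)²
RCF = 11.18 × 14.2 × (9.3)² = 11.18 × 14.2 × 86.49 ≈ 13,730.8 × g

≈ 13700 x g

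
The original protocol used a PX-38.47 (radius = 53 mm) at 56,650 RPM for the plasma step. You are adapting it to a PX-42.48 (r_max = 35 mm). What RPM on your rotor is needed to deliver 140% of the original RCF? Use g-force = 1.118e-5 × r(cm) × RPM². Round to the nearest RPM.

≈ 82484 RPM

Original rotor: r = 53 mm = 5.3 cm
RCF_original = 1.118 × 10⁻⁵ × 5.3 × (56650)² = 1.118 × 10⁻⁵ × 5.3 × 3,209,222,500 ≈ 190,159.3 × g
Target RCF = 1.4 × 190,159.3 ≈ 266,223 × g
Your rotor: r = 35 mm = 3.5 cm
266,223 = 1.118 × 10⁻⁵ × 3.5 × N²
N² = 266,223 / (3.913 × 10⁻⁵) = 6,803,552,262
N ≈ √6,803,552,262 ≈ 82,483.6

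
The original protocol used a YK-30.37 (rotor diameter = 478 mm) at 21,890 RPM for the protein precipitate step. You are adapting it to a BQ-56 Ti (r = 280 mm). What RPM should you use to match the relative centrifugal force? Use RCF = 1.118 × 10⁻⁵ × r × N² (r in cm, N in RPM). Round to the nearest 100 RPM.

Original rotor: r = 478 mm / 2 = 239 mm = 23.9 cm
RCF = 1.118 × 10⁻⁵ × r × N²
RCF_original = 1.118 × 10⁻⁵ × 23.9 × (21890)² = 1.118 × 10⁻⁵ × 23.9 × 479,172,100 ≈ 128,035.7 × g
Your rotor: r = 280 mm = 28.0 cm
128,035.7 = 1.118 × 10⁻⁵ × 28 × N²
N² = 128,035.7 / (31.304 × 10⁻⁵) = 409,007,475
N ≈ √409,007,475 ≈ 20,223.9

20200 RPM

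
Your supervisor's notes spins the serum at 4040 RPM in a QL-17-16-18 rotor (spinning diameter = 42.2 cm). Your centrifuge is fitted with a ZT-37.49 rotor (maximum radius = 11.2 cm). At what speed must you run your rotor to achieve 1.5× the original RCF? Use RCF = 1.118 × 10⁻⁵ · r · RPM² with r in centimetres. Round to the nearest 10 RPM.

≈ 6790 RPM

Original rotor: r = 42.2 / 2 = 21.1 cm
RCF = 1.118 × 10⁻⁵ × r × N²
RCF_original = 1.118 × 10⁻⁵ × 21.1 × (4040)² = 1.118 × 10⁻⁵ × 21.1 × 16,321,600 ≈ 3,850.2 × g
Target RCF = 1.5 × 3,850.2 ≈ 5,775.3 × g
5,775.3 = 1.118 × 10⁻⁵ × 11.2 × N²
N² = 5,775.3 / (12.5216 × 10⁻⁵) = 46,122,700
N ≈ √46,122,700 ≈ 6,791.4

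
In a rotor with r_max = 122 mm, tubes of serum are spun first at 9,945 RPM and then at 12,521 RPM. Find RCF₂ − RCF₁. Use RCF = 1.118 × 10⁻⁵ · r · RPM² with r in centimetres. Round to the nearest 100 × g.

7900 ×g

r = 122 mm = 12.2 cm
RCF₁ = 1.118 × 10⁻⁵ × 12.2 × (9945)² = 1.118 × 10⁻⁵ × 12.2 × 98,903,025 ≈ 13,490 × g
RCF₂ = 1.118 × 10⁻⁵ × 12.2 × (12521)² = 1.118 × 10⁻⁵ × 12.2 × 156,775,441 ≈ 21,383.5 × g
Increase = 21,383.5 − 13,490 = 7,893.5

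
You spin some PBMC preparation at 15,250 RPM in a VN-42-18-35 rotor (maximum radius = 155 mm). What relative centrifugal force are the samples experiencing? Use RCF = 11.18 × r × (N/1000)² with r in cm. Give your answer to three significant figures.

40300 x g

r = 155 mm = 15.5 cm
RCF = 11.18 × r × (N/1000)²
RCF = 11.18 × 15.5 × (15.25)² = 11.18 × 15.5 × 232.5625 ≈ 40,300.8 × g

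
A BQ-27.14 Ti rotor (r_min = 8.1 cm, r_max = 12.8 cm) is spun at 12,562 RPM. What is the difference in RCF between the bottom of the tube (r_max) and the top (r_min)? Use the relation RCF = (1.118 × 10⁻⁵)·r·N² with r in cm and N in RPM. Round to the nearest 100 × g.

≈ 8300 ×g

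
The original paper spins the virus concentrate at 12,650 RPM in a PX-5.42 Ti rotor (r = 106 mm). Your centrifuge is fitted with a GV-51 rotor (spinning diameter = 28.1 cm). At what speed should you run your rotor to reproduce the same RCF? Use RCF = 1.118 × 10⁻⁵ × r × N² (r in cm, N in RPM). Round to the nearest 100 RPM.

11000 RPM

Original rotor: r = 106 mm = 10.6 cm
RCF_original = 1.118 × 10⁻⁵ × 10.6 × (12650)² = 1.118 × 10⁻⁵ × 10.6 × 160,022,500 ≈ 18,963.9 × g
Your rotor: r = 28.1 / 2 = 14.05 cm
18,963.9 = 1.118 × 10⁻⁵ × 14.05 × N²
N² = 18,963.9 / (15.7079 × 10⁻⁵) = 120,728,423
N ≈ √120,728,423 ≈ 10,987.6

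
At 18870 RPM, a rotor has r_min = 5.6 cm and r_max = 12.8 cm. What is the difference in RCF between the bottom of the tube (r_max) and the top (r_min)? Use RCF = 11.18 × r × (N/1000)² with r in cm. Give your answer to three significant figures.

RCF_max = 11.18 × 12.8 × (18.87)² = 11.18 × 12.8 × 356.0769 ≈ 50,956 × g
RCF_min = 11.18 × 5.6 × (18.87)² = 11.18 × 5.6 × 356.0769 ≈ 22,293.3 × g
ΔRCF = 50,956 − 22,293.3 = 28,662.7

≈ 28700 x g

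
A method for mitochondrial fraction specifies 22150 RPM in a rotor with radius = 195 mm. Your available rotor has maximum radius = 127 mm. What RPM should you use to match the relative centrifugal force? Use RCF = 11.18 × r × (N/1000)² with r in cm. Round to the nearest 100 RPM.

Original rotor: r = 195 mm = 19.5 cm
RCF = 11.18 × r × (N/1000)²
RCF_original = 11.18 × 19.5 × (22.15)² = 11.18 × 19.5 × 490.6225 ≈ 106,960.6 × g
Your rotor: r = 127 mm = 12.7 cm
106,960.6 = 11.18 × 12.7 × (N/1000)²
(N/1000)² = 106,960.6 / 141.986 = 753.3179
N = 1000 × √753.3179 ≈ 27,446.6

27400 RPM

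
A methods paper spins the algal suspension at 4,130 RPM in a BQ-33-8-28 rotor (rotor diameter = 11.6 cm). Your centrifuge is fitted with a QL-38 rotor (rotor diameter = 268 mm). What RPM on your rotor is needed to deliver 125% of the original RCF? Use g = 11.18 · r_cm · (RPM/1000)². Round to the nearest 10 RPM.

Original rotor: r = 11.6 / 2 = 5.8 cm
RCF = 11.18 × r × (N/1000)²
RCF_original = 11.18 × 5.8 × (4.13)² = 11.18 × 5.8 × 17.0569 ≈ 1,106 × g
Target RCF = 1.25 × 1,106 ≈ 1,382.5 × g
Your rotor: r = 268 mm / 2 = 134 mm = 13.4 cm
1,382.5 = 11.18 × 13.4 × (N/1000)²
(N/1000)² = 1,382.5 / 149.812 = 9.228233
N = 1000 × √9.228233 ≈ 3,037.8

≈ 3040 RPM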